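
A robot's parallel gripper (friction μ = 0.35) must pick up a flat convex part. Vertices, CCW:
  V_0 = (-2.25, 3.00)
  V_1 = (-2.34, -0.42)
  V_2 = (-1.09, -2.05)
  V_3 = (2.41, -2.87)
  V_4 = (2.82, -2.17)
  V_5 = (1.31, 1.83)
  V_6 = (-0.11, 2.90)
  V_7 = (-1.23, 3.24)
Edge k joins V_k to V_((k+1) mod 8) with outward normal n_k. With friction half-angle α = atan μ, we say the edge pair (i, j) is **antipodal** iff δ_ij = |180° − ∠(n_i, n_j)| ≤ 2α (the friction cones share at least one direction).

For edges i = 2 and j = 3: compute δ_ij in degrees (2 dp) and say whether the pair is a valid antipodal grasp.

δ = 107.17°, invalid

α = atan 0.35 = 19.29°;  2α = 38.58°
edge 2: e_2 = (+3.50, -0.82);  n_2 = (-0.2281, -0.9736)
edge 3: e_3 = (+0.41, +0.70);  n_3 = (+0.8629, -0.5054)
∠(n_2, n_3) = 72.83°
δ = |180° − 72.83°| = 107.17°
107.17° > 2α = 38.58°  →  invalid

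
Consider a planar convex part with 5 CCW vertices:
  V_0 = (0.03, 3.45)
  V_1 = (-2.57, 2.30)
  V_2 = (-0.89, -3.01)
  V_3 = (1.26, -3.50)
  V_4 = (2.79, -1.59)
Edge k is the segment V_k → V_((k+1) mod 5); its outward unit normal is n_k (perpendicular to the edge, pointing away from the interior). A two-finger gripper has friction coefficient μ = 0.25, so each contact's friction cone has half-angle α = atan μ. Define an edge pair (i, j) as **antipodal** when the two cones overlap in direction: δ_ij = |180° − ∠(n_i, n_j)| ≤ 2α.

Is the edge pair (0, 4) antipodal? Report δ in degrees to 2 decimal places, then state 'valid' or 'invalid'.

α = atan 0.25 = 14.04°;  2α = 28.07°
edge 0: e_0 = (-2.60, -1.15);  n_0 = (-0.4045, +0.9145)
edge 4: e_4 = (-2.76, +5.04);  n_4 = (+0.8771, +0.4803)
∠(n_0, n_4) = 85.15°
δ = |180° − 85.15°| = 94.85°
94.85° > 2α = 28.07°  →  invalid

δ = 94.85°, invalid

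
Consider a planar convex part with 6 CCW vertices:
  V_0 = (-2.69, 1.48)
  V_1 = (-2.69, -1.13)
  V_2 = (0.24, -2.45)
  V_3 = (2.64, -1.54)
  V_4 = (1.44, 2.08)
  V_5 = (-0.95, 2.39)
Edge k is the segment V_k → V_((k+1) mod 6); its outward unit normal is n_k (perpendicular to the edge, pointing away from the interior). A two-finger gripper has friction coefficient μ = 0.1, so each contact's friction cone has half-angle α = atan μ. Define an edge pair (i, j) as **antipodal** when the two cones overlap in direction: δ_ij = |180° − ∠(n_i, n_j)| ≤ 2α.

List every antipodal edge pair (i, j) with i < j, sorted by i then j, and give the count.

α = atan 0.1 = 5.71°;  2α = 11.42°
n_0 = (-1.0000, -0.0000)
n_1 = (-0.4108, -0.9117)
n_2 = (+0.3545, -0.9350)
n_3 = (+0.9492, +0.3147)
n_4 = (+0.1286, +0.9917)
n_5 = (-0.4634, +0.8861)
  (0,1): δ = 114.25°  ·
  (0,2): δ = 69.23°  ·
  (0,3): δ = 18.34°  ·
  (0,4): δ = 82.61°  ·
  (0,5): δ = 117.61°  ·
  (1,2): δ = 134.98°  ·
  (1,3): δ = 47.41°  ·
  (1,4): δ = 16.86°  ·
  (1,5): δ = 51.86°  ·
  (2,3): δ = 92.43°  ·
  (2,4): δ = 28.16°  ·
  (2,5): δ = 6.84°  ✓
  (3,4): δ = 115.73°  ·
  (3,5): δ = 80.73°  ·
  (4,5): δ = 145.00°  ·
antipodal pairs: 1

count = 1; pairs: (2,5)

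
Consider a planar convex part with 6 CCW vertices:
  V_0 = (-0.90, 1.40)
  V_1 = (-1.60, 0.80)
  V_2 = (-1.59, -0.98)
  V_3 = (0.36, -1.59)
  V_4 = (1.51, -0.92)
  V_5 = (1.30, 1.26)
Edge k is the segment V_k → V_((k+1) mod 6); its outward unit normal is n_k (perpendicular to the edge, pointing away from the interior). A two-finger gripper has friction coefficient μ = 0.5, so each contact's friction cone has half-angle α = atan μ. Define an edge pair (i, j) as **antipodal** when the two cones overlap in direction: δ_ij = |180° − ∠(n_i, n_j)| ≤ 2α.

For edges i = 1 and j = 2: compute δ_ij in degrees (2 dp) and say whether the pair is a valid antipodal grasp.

δ = 107.69°, invalid

α = atan 0.5 = 26.57°;  2α = 53.13°
edge 1: e_1 = (+0.01, -1.78);  n_1 = (-1.0000, -0.0056)
edge 2: e_2 = (+1.95, -0.61);  n_2 = (-0.2986, -0.9544)
∠(n_1, n_2) = 72.31°
δ = |180° − 72.31°| = 107.69°
107.69° > 2α = 53.13°  →  invalid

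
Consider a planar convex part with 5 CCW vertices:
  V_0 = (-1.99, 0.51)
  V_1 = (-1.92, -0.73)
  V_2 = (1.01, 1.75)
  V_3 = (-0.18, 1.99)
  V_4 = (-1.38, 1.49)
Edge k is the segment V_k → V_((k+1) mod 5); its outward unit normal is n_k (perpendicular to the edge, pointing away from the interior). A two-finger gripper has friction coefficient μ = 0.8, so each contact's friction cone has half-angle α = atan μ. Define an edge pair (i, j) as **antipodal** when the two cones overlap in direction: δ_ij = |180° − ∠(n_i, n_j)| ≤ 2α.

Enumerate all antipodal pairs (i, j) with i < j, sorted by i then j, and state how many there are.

α = atan 0.8 = 38.66°;  2α = 77.32°
n_0 = (-0.9984, -0.0564)
n_1 = (+0.6461, -0.7633)
n_2 = (+0.1977, +0.9803)
n_3 = (-0.3846, +0.9231)
n_4 = (-0.8490, +0.5284)
  (0,1): δ = 52.99°  ✓
  (0,2): δ = 75.37°  ✓
  (0,3): δ = 109.39°  ·
  (0,4): δ = 144.87°  ·
  (1,2): δ = 51.65°  ✓
  (1,3): δ = 17.63°  ✓
  (1,4): δ = 17.85°  ✓
  (2,3): δ = 145.98°  ·
  (2,4): δ = 110.50°  ·
  (3,4): δ = 144.52°  ·
antipodal pairs: 5

count = 5; pairs: (0,1), (0,2), (1,2), (1,3), (1,4)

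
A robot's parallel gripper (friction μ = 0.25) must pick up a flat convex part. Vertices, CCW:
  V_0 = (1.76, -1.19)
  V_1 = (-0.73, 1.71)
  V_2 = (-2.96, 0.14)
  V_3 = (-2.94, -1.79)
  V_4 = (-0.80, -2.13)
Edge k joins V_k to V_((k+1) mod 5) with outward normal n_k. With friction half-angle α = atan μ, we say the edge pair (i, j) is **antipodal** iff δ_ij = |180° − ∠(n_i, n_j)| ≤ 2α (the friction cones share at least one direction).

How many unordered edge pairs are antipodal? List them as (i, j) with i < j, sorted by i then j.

α = atan 0.25 = 14.04°;  2α = 28.07°
n_0 = (+0.7587, +0.6514)
n_1 = (-0.5757, +0.8177)
n_2 = (-0.9999, -0.0104)
n_3 = (-0.1569, -0.9876)
n_4 = (+0.3447, -0.9387)
  (0,1): δ = 95.50°  ·
  (0,2): δ = 40.06°  ·
  (0,3): δ = 40.32°  ·
  (0,4): δ = 69.51°  ·
  (1,2): δ = 124.55°  ·
  (1,3): δ = 44.17°  ·
  (1,4): δ = 14.98°  ✓
  (2,3): δ = 99.62°  ·
  (2,4): δ = 70.43°  ·
  (3,4): δ = 150.81°  ·
antipodal pairs: 1

count = 1; pairs: (1,4)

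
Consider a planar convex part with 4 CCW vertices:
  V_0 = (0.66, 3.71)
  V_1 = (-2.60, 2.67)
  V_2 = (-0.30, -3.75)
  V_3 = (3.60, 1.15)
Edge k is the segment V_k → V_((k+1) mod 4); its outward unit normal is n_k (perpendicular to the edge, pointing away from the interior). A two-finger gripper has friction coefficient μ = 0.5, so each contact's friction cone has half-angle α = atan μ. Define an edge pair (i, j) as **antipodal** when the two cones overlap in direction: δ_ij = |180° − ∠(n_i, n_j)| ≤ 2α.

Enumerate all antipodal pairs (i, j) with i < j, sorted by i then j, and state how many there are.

count = 2; pairs: (0,2), (1,3)

α = atan 0.5 = 26.57°;  2α = 53.13°
n_0 = (-0.3039, +0.9527)
n_1 = (-0.9414, -0.3373)
n_2 = (+0.7824, -0.6227)
n_3 = (+0.6567, +0.7542)
  (0,1): δ = 87.98°  ·
  (0,2): δ = 33.79°  ✓
  (0,3): δ = 121.26°  ·
  (1,2): δ = 58.23°  ·
  (1,3): δ = 29.24°  ✓
  (2,3): δ = 92.53°  ·
antipodal pairs: 2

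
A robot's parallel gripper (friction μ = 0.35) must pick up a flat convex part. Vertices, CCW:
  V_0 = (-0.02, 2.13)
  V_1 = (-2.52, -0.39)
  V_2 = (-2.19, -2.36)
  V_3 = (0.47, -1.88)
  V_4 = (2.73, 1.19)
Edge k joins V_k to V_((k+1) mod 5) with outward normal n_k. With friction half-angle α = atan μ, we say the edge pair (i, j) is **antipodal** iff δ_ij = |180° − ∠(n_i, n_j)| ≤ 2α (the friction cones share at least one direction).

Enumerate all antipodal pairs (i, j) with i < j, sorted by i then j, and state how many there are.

count = 3; pairs: (0,2), (0,3), (2,4)

α = atan 0.35 = 19.29°;  2α = 38.58°
n_0 = (-0.7099, +0.7043)
n_1 = (-0.9863, -0.1652)
n_2 = (+0.1776, -0.9841)
n_3 = (+0.8053, -0.5928)
n_4 = (+0.3234, +0.9462)
  (0,1): δ = 125.72°  ·
  (0,2): δ = 35.00°  ✓
  (0,3): δ = 8.41°  ✓
  (0,4): δ = 115.90°  ·
  (1,2): δ = 89.28°  ·
  (1,3): δ = 45.87°  ·
  (1,4): δ = 61.62°  ·
  (2,3): δ = 136.59°  ·
  (2,4): δ = 29.10°  ✓
  (3,4): δ = 72.51°  ·
antipodal pairs: 3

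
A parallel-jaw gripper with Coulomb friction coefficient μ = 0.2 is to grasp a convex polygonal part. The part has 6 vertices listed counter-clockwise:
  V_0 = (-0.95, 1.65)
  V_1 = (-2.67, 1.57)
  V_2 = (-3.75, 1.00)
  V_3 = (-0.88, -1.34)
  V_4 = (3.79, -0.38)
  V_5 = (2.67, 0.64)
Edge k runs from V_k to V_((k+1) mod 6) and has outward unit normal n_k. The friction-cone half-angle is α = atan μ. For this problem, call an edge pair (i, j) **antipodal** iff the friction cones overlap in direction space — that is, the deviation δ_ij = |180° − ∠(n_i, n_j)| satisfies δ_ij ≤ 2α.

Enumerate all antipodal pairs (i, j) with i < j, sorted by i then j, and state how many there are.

α = atan 0.2 = 11.31°;  2α = 22.62°
n_0 = (-0.0465, +0.9989)
n_1 = (-0.4668, +0.8844)
n_2 = (-0.6319, -0.7750)
n_3 = (+0.2014, -0.9795)
n_4 = (+0.6733, +0.7393)
n_5 = (+0.2687, +0.9632)
  (0,1): δ = 154.84°  ·
  (0,2): δ = 41.85°  ·
  (0,3): δ = 8.95°  ✓
  (0,4): δ = 135.01°  ·
  (0,5): δ = 161.75°  ·
  (1,2): δ = 67.02°  ·
  (1,3): δ = 16.21°  ✓
  (1,4): δ = 109.85°  ·
  (1,5): δ = 136.59°  ·
  (2,3): δ = 129.19°  ·
  (2,4): δ = 3.13°  ✓
  (2,5): δ = 23.60°  ·
  (3,4): δ = 53.94°  ·
  (3,5): δ = 27.21°  ·
  (4,5): δ = 153.26°  ·
antipodal pairs: 3

count = 3; pairs: (0,3), (1,3), (2,4)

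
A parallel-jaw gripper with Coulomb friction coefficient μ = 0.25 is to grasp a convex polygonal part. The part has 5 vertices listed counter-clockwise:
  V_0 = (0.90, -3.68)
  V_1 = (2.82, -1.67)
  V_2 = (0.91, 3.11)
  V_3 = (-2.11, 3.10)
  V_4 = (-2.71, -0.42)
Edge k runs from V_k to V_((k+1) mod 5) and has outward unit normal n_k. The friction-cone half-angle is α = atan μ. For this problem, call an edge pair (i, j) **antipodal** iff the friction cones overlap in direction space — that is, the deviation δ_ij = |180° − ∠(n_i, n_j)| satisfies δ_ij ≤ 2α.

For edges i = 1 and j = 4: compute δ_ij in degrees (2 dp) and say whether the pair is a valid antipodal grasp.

δ = 26.14°, valid

α = atan 0.25 = 14.04°;  2α = 28.07°
edge 1: e_1 = (-1.91, +4.78);  n_1 = (+0.9286, +0.3711)
edge 4: e_4 = (+3.61, -3.26);  n_4 = (-0.6702, -0.7422)
∠(n_1, n_4) = 153.86°
δ = |180° − 153.86°| = 26.14°
26.14° ≤ 2α = 28.07°  →  valid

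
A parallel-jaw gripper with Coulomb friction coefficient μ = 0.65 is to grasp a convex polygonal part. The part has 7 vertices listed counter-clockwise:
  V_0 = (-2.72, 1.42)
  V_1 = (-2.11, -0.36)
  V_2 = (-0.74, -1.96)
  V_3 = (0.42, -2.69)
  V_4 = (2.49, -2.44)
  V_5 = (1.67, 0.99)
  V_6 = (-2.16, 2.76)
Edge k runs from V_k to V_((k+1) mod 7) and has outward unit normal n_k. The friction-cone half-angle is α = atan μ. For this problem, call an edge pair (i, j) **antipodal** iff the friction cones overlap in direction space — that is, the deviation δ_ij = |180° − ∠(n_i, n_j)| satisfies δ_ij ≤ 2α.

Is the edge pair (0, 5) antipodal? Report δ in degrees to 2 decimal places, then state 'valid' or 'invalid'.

α = atan 0.65 = 33.02°;  2α = 66.05°
edge 0: e_0 = (+0.61, -1.78);  n_0 = (-0.9460, -0.3242)
edge 5: e_5 = (-3.83, +1.77);  n_5 = (+0.4195, +0.9078)
∠(n_0, n_5) = 133.72°
δ = |180° − 133.72°| = 46.28°
46.28° ≤ 2α = 66.05°  →  valid

δ = 46.28°, valid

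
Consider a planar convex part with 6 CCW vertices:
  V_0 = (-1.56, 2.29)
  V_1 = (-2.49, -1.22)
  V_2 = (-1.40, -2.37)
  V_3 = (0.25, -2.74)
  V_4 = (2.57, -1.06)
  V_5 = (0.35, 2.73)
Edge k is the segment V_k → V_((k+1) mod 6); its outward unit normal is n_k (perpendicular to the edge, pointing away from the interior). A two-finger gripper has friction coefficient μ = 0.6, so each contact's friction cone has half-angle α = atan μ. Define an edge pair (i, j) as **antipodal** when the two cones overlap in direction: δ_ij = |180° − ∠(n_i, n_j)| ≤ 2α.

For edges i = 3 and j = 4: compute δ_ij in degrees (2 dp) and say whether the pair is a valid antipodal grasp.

δ = 95.55°, invalid

α = atan 0.6 = 30.96°;  2α = 61.93°
edge 3: e_3 = (+2.32, +1.68);  n_3 = (+0.5865, -0.8099)
edge 4: e_4 = (-2.22, +3.79);  n_4 = (+0.8629, +0.5054)
∠(n_3, n_4) = 84.45°
δ = |180° − 84.45°| = 95.55°
95.55° > 2α = 61.93°  →  invalid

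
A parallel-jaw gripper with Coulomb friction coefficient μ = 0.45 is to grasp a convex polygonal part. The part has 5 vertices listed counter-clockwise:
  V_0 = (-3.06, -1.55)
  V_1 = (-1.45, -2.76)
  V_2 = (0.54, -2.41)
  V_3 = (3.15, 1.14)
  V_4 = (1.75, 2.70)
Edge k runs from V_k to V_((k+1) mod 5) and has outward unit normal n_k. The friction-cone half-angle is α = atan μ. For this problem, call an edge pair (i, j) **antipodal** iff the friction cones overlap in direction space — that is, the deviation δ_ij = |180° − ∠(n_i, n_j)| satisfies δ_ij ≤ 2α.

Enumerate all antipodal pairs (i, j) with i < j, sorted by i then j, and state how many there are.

count = 3; pairs: (0,3), (1,4), (2,4)

α = atan 0.45 = 24.23°;  2α = 48.46°
n_0 = (-0.6008, -0.7994)
n_1 = (+0.1732, -0.9849)
n_2 = (+0.8057, -0.5923)
n_3 = (+0.7442, +0.6679)
n_4 = (-0.6621, +0.7494)
  (0,1): δ = 133.10°  ·
  (0,2): δ = 89.40°  ·
  (0,3): δ = 11.17°  ✓
  (0,4): δ = 78.39°  ·
  (1,2): δ = 136.30°  ·
  (1,3): δ = 58.07°  ·
  (1,4): δ = 31.49°  ✓
  (2,3): δ = 101.77°  ·
  (2,4): δ = 12.21°  ✓
  (3,4): δ = 90.44°  ·
antipodal pairs: 3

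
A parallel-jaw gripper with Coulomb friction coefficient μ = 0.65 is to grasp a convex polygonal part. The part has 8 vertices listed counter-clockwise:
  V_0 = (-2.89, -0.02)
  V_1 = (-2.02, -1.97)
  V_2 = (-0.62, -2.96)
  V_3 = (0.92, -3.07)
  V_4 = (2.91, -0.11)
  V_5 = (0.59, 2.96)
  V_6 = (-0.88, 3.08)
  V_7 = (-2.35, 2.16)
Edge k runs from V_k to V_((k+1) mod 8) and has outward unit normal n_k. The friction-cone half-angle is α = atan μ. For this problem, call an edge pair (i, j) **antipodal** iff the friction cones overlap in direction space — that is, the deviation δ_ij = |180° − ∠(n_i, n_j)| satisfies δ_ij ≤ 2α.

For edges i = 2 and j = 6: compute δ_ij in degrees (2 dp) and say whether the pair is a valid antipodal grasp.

α = atan 0.65 = 33.02°;  2α = 66.05°
edge 2: e_2 = (+1.54, -0.11);  n_2 = (-0.0712, -0.9975)
edge 6: e_6 = (-1.47, -0.92);  n_6 = (-0.5305, +0.8477)
∠(n_2, n_6) = 143.87°
δ = |180° − 143.87°| = 36.13°
36.13° ≤ 2α = 66.05°  →  valid

δ = 36.13°, valid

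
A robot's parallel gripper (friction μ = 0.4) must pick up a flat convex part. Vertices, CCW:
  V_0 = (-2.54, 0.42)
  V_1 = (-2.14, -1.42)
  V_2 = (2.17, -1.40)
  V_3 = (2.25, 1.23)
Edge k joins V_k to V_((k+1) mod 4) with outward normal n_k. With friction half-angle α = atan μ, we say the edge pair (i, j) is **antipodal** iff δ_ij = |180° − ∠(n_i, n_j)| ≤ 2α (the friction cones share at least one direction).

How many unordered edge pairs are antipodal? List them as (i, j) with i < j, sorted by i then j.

α = atan 0.4 = 21.80°;  2α = 43.60°
n_0 = (-0.9772, -0.2124)
n_1 = (+0.0046, -1.0000)
n_2 = (+0.9995, -0.0304)
n_3 = (-0.1667, +0.9860)
  (0,1): δ = 102.00°  ·
  (0,2): δ = 14.01°  ✓
  (0,3): δ = 87.33°  ·
  (1,2): δ = 92.01°  ·
  (1,3): δ = 9.33°  ✓
  (2,3): δ = 78.66°  ·
antipodal pairs: 2

count = 2; pairs: (0,2), (1,3)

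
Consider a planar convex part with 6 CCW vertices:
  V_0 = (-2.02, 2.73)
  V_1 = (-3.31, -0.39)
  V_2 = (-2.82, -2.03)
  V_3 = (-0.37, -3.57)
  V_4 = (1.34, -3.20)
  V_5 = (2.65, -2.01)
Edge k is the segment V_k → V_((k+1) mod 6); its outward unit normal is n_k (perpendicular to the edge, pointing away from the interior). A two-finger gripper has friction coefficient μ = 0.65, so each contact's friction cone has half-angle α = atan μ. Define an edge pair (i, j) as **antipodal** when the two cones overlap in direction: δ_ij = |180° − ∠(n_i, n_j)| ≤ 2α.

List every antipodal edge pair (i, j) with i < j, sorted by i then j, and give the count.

count = 6; pairs: (0,3), (0,4), (1,4), (1,5), (2,5), (3,5)

α = atan 0.65 = 33.02°;  2α = 66.05°
n_0 = (-0.9241, +0.3821)
n_1 = (-0.9581, -0.2863)
n_2 = (-0.5322, -0.8466)
n_3 = (+0.2115, -0.9774)
n_4 = (+0.6724, -0.7402)
n_5 = (+0.7123, +0.7018)
  (0,1): δ = 140.90°  ·
  (0,2): δ = 99.69°  ·
  (0,3): δ = 55.33°  ✓
  (0,4): δ = 25.28°  ✓
  (0,5): δ = 67.04°  ·
  (1,2): δ = 138.79°  ·
  (1,3): δ = 94.43°  ·
  (1,4): δ = 64.38°  ✓
  (1,5): δ = 27.94°  ✓
  (2,3): δ = 135.64°  ·
  (2,4): δ = 105.60°  ·
  (2,5): δ = 13.27°  ✓
  (3,4): δ = 149.96°  ·
  (3,5): δ = 57.64°  ✓
  (4,5): δ = 87.68°  ·
antipodal pairs: 6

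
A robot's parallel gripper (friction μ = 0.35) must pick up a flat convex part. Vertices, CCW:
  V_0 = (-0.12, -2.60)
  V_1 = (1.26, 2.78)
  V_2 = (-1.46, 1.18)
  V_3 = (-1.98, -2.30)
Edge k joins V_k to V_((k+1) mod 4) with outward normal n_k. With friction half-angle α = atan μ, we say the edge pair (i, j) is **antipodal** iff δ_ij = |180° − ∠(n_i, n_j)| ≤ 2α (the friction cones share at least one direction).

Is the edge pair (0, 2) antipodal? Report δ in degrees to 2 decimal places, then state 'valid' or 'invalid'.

α = atan 0.35 = 19.29°;  2α = 38.58°
edge 0: e_0 = (+1.38, +5.38);  n_0 = (+0.9686, -0.2485)
edge 2: e_2 = (-0.52, -3.48);  n_2 = (-0.9890, +0.1478)
∠(n_0, n_2) = 174.11°
δ = |180° − 174.11°| = 5.89°
5.89° ≤ 2α = 38.58°  →  valid

δ = 5.89°, valid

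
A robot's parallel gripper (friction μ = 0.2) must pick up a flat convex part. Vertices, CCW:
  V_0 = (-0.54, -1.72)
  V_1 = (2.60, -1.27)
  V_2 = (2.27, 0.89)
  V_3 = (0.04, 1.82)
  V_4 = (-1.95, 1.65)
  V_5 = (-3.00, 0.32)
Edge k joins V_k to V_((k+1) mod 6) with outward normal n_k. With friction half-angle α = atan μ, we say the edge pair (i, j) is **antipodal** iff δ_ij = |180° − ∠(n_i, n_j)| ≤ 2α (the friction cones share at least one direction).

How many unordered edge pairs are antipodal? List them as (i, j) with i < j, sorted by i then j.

count = 2; pairs: (0,3), (2,5)

α = atan 0.2 = 11.31°;  2α = 22.62°
n_0 = (+0.1419, -0.9899)
n_1 = (+0.9885, +0.1510)
n_2 = (+0.3849, +0.9230)
n_3 = (-0.0851, +0.9964)
n_4 = (-0.7849, +0.6196)
n_5 = (-0.6383, -0.7698)
  (0,1): δ = 89.47°  ·
  (0,2): δ = 30.79°  ·
  (0,3): δ = 3.27°  ✓
  (0,4): δ = 43.55°  ·
  (0,5): δ = 132.18°  ·
  (1,2): δ = 121.32°  ·
  (1,3): δ = 93.80°  ·
  (1,4): δ = 46.98°  ·
  (1,5): δ = 41.65°  ·
  (2,3): δ = 152.48°  ·
  (2,4): δ = 105.65°  ·
  (2,5): δ = 17.03°  ✓
  (3,4): δ = 133.17°  ·
  (3,5): δ = 44.55°  ·
  (4,5): δ = 91.38°  ·
antipodal pairs: 2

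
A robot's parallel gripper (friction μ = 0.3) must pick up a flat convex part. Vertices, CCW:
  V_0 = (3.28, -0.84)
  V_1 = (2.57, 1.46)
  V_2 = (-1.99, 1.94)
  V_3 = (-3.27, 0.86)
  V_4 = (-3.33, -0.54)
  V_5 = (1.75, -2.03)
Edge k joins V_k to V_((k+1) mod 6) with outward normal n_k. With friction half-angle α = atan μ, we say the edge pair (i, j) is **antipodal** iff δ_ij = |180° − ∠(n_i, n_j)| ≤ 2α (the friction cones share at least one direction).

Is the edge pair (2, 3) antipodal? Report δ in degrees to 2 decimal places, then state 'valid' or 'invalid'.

α = atan 0.3 = 16.70°;  2α = 33.40°
edge 2: e_2 = (-1.28, -1.08);  n_2 = (-0.6449, +0.7643)
edge 3: e_3 = (-0.06, -1.40);  n_3 = (-0.9991, +0.0428)
∠(n_2, n_3) = 47.39°
δ = |180° − 47.39°| = 132.61°
132.61° > 2α = 33.40°  →  invalid

δ = 132.61°, invalid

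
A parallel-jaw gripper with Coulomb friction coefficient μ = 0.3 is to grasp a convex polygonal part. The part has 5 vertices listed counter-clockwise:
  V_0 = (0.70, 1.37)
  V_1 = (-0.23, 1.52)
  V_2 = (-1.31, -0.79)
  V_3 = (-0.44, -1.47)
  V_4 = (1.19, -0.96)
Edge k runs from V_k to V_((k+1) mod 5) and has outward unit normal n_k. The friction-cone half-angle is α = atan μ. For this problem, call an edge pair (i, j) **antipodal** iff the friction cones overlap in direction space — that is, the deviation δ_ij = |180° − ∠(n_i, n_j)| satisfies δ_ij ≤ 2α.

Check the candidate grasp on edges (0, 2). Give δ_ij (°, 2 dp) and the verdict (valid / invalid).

α = atan 0.3 = 16.70°;  2α = 33.40°
edge 0: e_0 = (-0.93, +0.15);  n_0 = (+0.1592, +0.9872)
edge 2: e_2 = (+0.87, -0.68);  n_2 = (-0.6158, -0.7879)
∠(n_0, n_2) = 151.15°
δ = |180° − 151.15°| = 28.85°
28.85° ≤ 2α = 33.40°  →  valid

δ = 28.85°, valid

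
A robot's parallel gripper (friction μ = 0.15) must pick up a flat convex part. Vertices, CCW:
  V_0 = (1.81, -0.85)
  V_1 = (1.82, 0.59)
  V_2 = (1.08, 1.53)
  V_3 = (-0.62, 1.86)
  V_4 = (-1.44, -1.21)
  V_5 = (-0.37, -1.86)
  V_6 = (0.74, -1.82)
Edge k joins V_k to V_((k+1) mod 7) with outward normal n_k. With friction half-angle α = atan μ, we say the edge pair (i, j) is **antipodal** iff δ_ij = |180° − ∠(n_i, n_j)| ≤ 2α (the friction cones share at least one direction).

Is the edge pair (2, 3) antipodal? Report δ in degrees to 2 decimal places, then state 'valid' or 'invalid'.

α = atan 0.15 = 8.53°;  2α = 17.06°
edge 2: e_2 = (-1.70, +0.33);  n_2 = (+0.1906, +0.9817)
edge 3: e_3 = (-0.82, -3.07);  n_3 = (-0.9661, +0.2581)
∠(n_2, n_3) = 86.03°
δ = |180° − 86.03°| = 93.97°
93.97° > 2α = 17.06°  →  invalid

δ = 93.97°, invalid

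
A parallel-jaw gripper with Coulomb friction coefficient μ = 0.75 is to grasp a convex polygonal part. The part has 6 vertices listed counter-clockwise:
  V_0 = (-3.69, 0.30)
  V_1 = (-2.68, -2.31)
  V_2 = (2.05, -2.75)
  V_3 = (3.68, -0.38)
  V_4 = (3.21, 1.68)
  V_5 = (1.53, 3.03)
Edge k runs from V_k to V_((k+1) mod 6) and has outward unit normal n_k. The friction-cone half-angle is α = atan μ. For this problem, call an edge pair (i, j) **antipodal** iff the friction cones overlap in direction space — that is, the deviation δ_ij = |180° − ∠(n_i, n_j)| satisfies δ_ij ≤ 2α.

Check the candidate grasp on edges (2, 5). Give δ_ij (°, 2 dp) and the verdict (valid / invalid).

α = atan 0.75 = 36.87°;  2α = 73.74°
edge 2: e_2 = (+1.63, +2.37);  n_2 = (+0.8239, -0.5667)
edge 5: e_5 = (-5.22, -2.73);  n_5 = (-0.4634, +0.8861)
∠(n_2, n_5) = 152.13°
δ = |180° − 152.13°| = 27.87°
27.87° ≤ 2α = 73.74°  →  valid

δ = 27.87°, valid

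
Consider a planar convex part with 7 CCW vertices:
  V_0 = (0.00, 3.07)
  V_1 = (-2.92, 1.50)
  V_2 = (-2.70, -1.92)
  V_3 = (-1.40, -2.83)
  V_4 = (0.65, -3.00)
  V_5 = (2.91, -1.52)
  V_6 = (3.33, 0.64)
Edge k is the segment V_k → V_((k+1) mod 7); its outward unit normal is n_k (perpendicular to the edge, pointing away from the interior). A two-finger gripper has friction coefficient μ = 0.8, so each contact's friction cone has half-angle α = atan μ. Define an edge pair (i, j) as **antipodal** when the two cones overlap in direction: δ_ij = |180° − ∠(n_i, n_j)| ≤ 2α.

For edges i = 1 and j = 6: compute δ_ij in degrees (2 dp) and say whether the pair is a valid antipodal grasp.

α = atan 0.8 = 38.66°;  2α = 77.32°
edge 1: e_1 = (+0.22, -3.42);  n_1 = (-0.9979, -0.0642)
edge 6: e_6 = (-3.33, +2.43);  n_6 = (+0.5895, +0.8078)
∠(n_1, n_6) = 129.80°
δ = |180° − 129.80°| = 50.20°
50.20° ≤ 2α = 77.32°  →  valid

δ = 50.20°, valid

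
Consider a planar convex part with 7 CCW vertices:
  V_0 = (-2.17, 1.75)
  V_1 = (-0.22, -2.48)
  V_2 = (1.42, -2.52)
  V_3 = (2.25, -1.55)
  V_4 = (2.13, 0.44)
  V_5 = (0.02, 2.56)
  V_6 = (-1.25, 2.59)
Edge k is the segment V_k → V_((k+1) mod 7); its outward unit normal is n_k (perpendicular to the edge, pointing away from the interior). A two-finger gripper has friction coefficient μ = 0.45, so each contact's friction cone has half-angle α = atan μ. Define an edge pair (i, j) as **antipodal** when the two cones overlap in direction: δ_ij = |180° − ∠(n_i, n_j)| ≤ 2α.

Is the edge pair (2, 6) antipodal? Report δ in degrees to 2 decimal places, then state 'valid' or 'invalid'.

α = atan 0.45 = 24.23°;  2α = 48.46°
edge 2: e_2 = (+0.83, +0.97);  n_2 = (+0.7598, -0.6501)
edge 6: e_6 = (-0.92, -0.84);  n_6 = (-0.6743, +0.7385)
∠(n_2, n_6) = 172.95°
δ = |180° − 172.95°| = 7.05°
7.05° ≤ 2α = 48.46°  →  valid

δ = 7.05°, valid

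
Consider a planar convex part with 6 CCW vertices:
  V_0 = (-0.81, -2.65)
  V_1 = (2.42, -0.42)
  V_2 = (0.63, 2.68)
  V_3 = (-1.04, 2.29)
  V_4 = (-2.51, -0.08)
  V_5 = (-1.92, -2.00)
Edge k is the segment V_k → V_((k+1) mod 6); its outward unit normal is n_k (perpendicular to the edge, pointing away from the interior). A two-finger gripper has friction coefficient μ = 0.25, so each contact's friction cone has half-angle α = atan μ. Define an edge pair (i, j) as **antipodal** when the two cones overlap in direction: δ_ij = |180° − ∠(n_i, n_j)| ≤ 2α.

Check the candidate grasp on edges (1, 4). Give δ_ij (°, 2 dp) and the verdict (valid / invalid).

α = atan 0.25 = 14.04°;  2α = 28.07°
edge 1: e_1 = (-1.79, +3.10);  n_1 = (+0.8660, +0.5000)
edge 4: e_4 = (+0.59, -1.92);  n_4 = (-0.9559, -0.2937)
∠(n_1, n_4) = 167.08°
δ = |180° − 167.08°| = 12.92°
12.92° ≤ 2α = 28.07°  →  valid

δ = 12.92°, valid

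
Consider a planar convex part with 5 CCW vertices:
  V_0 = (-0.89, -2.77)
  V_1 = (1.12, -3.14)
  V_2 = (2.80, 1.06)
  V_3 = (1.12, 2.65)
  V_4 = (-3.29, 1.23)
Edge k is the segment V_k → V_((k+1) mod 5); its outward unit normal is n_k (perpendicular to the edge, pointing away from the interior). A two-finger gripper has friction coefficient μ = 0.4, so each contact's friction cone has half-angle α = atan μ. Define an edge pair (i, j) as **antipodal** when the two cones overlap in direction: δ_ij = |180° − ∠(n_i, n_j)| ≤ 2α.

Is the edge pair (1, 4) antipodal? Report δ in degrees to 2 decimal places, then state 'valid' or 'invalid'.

δ = 52.77°, invalid

α = atan 0.4 = 21.80°;  2α = 43.60°
edge 1: e_1 = (+1.68, +4.20);  n_1 = (+0.9285, -0.3714)
edge 4: e_4 = (+2.40, -4.00);  n_4 = (-0.8575, -0.5145)
∠(n_1, n_4) = 127.23°
δ = |180° − 127.23°| = 52.77°
52.77° > 2α = 43.60°  →  invalid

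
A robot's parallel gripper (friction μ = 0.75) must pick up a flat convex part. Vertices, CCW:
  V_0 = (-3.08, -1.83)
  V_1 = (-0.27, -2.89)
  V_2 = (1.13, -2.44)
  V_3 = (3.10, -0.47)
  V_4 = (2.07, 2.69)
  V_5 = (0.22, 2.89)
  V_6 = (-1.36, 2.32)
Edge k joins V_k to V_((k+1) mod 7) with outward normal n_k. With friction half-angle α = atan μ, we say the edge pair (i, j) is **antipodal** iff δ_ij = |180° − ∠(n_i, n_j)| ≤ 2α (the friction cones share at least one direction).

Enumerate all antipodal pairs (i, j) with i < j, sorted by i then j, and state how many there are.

α = atan 0.75 = 36.87°;  2α = 73.74°
n_0 = (-0.3529, -0.9356)
n_1 = (+0.3060, -0.9520)
n_2 = (+0.7071, -0.7071)
n_3 = (+0.9508, +0.3099)
n_4 = (+0.1075, +0.9942)
n_5 = (-0.3394, +0.9407)
n_6 = (-0.9238, +0.3829)
  (0,1): δ = 141.51°  ·
  (0,2): δ = 114.33°  ·
  (0,3): δ = 51.28°  ✓
  (0,4): δ = 14.50°  ✓
  (0,5): δ = 40.51°  ✓
  (0,6): δ = 88.16°  ·
  (1,2): δ = 152.82°  ·
  (1,3): δ = 89.77°  ·
  (1,4): δ = 23.99°  ✓
  (1,5): δ = 2.02°  ✓
  (1,6): δ = 49.67°  ✓
  (2,3): δ = 116.95°  ·
  (2,4): δ = 51.17°  ✓
  (2,5): δ = 25.16°  ✓
  (2,6): δ = 22.49°  ✓
  (3,4): δ = 114.22°  ·
  (3,5): δ = 88.22°  ·
  (3,6): δ = 40.57°  ✓
  (4,5): δ = 153.99°  ·
  (4,6): δ = 106.34°  ·
  (5,6): δ = 132.35°  ·
antipodal pairs: 10

count = 10; pairs: (0,3), (0,4), (0,5), (1,4), (1,5), (1,6), (2,4), (2,5), (2,6), (3,6)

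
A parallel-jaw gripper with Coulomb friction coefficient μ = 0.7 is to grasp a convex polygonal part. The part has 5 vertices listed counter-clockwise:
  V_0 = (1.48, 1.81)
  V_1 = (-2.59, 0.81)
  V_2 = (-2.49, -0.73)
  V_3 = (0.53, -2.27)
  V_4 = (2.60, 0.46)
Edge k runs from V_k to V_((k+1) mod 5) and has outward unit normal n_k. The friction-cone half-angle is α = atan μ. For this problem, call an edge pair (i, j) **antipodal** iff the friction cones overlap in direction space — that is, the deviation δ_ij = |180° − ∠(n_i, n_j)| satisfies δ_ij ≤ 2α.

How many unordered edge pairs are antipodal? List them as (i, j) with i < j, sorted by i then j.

count = 5; pairs: (0,2), (0,3), (1,3), (1,4), (2,4)

α = atan 0.7 = 34.99°;  2α = 69.98°
n_0 = (-0.2386, +0.9711)
n_1 = (-0.9979, -0.0648)
n_2 = (-0.4543, -0.8909)
n_3 = (+0.7968, -0.6042)
n_4 = (+0.7696, +0.6385)
  (0,1): δ = 100.09°  ·
  (0,2): δ = 40.82°  ✓
  (0,3): δ = 39.02°  ✓
  (0,4): δ = 115.88°  ·
  (1,2): δ = 120.73°  ·
  (1,3): δ = 40.89°  ✓
  (1,4): δ = 35.96°  ✓
  (2,3): δ = 100.15°  ·
  (2,4): δ = 23.30°  ✓
  (3,4): δ = 103.15°  ·
antipodal pairs: 5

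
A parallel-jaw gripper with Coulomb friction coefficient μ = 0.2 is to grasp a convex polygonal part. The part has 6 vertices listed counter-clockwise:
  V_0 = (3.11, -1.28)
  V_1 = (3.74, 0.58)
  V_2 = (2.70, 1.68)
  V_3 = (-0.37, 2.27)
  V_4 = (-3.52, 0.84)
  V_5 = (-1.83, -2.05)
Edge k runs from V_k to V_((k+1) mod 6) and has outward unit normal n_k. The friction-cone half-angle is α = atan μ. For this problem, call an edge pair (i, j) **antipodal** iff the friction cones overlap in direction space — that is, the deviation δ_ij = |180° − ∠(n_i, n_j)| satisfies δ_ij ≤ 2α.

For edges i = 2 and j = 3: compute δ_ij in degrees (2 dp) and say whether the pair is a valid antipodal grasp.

α = atan 0.2 = 11.31°;  2α = 22.62°
edge 2: e_2 = (-3.07, +0.59);  n_2 = (+0.1887, +0.9820)
edge 3: e_3 = (-3.15, -1.43);  n_3 = (-0.4134, +0.9106)
∠(n_2, n_3) = 35.30°
δ = |180° − 35.30°| = 144.70°
144.70° > 2α = 22.62°  →  invalid

δ = 144.70°, invalid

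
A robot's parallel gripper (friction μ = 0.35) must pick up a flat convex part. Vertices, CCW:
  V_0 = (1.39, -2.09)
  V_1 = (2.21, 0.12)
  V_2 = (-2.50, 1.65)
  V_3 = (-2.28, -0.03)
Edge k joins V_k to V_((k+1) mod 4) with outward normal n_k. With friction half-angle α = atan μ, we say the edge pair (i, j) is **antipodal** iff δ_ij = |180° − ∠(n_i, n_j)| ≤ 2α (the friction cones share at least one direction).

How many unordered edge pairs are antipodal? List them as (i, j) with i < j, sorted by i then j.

count = 2; pairs: (0,2), (1,3)

α = atan 0.35 = 19.29°;  2α = 38.58°
n_0 = (+0.9375, -0.3479)
n_1 = (+0.3089, +0.9511)
n_2 = (-0.9915, -0.1298)
n_3 = (-0.4895, -0.8720)
  (0,1): δ = 87.64°  ·
  (0,2): δ = 27.82°  ✓
  (0,3): δ = 81.05°  ·
  (1,2): δ = 64.54°  ·
  (1,3): δ = 11.31°  ✓
  (2,3): δ = 126.77°  ·
antipodal pairs: 2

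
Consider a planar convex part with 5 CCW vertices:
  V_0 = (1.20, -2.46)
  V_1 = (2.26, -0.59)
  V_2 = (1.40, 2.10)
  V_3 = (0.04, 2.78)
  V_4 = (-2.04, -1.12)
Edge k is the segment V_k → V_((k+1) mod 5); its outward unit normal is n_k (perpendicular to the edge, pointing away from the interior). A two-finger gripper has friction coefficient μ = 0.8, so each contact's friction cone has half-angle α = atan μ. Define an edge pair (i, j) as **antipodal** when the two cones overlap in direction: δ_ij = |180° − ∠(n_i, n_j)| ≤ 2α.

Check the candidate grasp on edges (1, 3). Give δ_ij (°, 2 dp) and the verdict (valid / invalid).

δ = 45.80°, valid

α = atan 0.8 = 38.66°;  2α = 77.32°
edge 1: e_1 = (-0.86, +2.69);  n_1 = (+0.9525, +0.3045)
edge 3: e_3 = (-2.08, -3.90);  n_3 = (-0.8824, +0.4706)
∠(n_1, n_3) = 134.20°
δ = |180° − 134.20°| = 45.80°
45.80° ≤ 2α = 77.32°  →  valid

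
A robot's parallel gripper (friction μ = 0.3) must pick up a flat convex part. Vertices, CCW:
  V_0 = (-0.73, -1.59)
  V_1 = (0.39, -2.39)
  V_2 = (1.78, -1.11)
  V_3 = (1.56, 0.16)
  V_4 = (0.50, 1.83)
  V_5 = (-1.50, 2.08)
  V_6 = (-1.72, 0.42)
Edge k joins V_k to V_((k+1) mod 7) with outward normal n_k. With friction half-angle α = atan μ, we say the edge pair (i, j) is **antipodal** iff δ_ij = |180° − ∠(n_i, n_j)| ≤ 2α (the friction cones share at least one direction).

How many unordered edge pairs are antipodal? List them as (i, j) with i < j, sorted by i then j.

α = atan 0.3 = 16.70°;  2α = 33.40°
n_0 = (-0.5812, -0.8137)
n_1 = (+0.6774, -0.7356)
n_2 = (+0.9853, +0.1707)
n_3 = (+0.8443, +0.5359)
n_4 = (+0.1240, +0.9923)
n_5 = (-0.9913, +0.1314)
n_6 = (-0.8971, -0.4418)
  (0,1): δ = 101.82°  ·
  (0,2): δ = 44.63°  ·
  (0,3): δ = 22.06°  ✓
  (0,4): δ = 28.41°  ✓
  (0,5): δ = 117.99°  ·
  (0,6): δ = 151.76°  ·
  (1,2): δ = 122.81°  ·
  (1,3): δ = 100.24°  ·
  (1,4): δ = 49.77°  ·
  (1,5): δ = 39.81°  ·
  (1,6): δ = 73.58°  ·
  (2,3): δ = 157.42°  ·
  (2,4): δ = 106.95°  ·
  (2,5): δ = 17.38°  ✓
  (2,6): δ = 16.39°  ✓
  (3,4): δ = 129.53°  ·
  (3,5): δ = 39.95°  ·
  (3,6): δ = 6.18°  ✓
  (4,5): δ = 90.42°  ·
  (4,6): δ = 56.65°  ·
  (5,6): δ = 146.23°  ·
antipodal pairs: 5

count = 5; pairs: (0,3), (0,4), (2,5), (2,6), (3,6)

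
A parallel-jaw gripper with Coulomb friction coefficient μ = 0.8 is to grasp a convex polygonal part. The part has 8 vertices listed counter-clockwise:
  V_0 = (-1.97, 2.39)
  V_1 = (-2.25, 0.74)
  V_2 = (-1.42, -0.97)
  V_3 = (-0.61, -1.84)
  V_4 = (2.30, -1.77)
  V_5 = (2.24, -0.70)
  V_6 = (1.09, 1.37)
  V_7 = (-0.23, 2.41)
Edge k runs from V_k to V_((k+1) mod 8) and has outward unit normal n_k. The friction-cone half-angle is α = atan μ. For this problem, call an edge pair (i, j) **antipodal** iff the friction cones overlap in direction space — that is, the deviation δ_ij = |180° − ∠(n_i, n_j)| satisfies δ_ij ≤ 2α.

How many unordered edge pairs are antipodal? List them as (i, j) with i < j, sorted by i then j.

α = atan 0.8 = 38.66°;  2α = 77.32°
n_0 = (-0.9859, +0.1673)
n_1 = (-0.8996, -0.4367)
n_2 = (-0.7319, -0.6814)
n_3 = (+0.0240, -0.9997)
n_4 = (+0.9984, +0.0560)
n_5 = (+0.8742, +0.4856)
n_6 = (+0.6189, +0.7855)
n_7 = (-0.0115, +0.9999)
  (0,1): δ = 144.48°  ·
  (0,2): δ = 127.41°  ·
  (0,3): δ = 78.99°  ·
  (0,4): δ = 12.84°  ✓
  (0,5): δ = 38.69°  ✓
  (0,6): δ = 61.40°  ✓
  (0,7): δ = 100.29°  ·
  (1,2): δ = 162.94°  ·
  (1,3): δ = 114.51°  ·
  (1,4): δ = 22.68°  ✓
  (1,5): δ = 3.16°  ✓
  (1,6): δ = 25.88°  ✓
  (1,7): δ = 64.77°  ✓
  (2,3): δ = 131.58°  ·
  (2,4): δ = 39.75°  ✓
  (2,5): δ = 13.90°  ✓
  (2,6): δ = 8.81°  ✓
  (2,7): δ = 47.70°  ✓
  (3,4): δ = 88.17°  ·
  (3,5): δ = 62.32°  ✓
  (3,6): δ = 39.61°  ✓
  (3,7): δ = 0.72°  ✓
  (4,5): δ = 154.15°  ·
  (4,6): δ = 131.44°  ·
  (4,7): δ = 92.55°  ·
  (5,6): δ = 157.29°  ·
  (5,7): δ = 118.40°  ·
  (6,7): δ = 141.11°  ·
antipodal pairs: 14

count = 14; pairs: (0,4), (0,5), (0,6), (1,4), (1,5), (1,6), (1,7), (2,4), (2,5), (2,6), (2,7), (3,5), (3,6), (3,7)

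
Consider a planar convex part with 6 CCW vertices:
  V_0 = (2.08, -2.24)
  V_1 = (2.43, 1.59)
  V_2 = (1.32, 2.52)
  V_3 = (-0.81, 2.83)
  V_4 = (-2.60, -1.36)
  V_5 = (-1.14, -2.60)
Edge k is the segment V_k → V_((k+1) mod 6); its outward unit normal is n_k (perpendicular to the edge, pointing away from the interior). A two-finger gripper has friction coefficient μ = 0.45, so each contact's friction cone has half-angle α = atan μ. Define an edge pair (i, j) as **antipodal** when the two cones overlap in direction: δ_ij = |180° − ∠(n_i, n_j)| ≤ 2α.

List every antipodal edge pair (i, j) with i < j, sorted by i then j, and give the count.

count = 5; pairs: (0,3), (1,4), (1,5), (2,4), (2,5)

α = atan 0.45 = 24.23°;  2α = 48.46°
n_0 = (+0.9959, -0.0910)
n_1 = (+0.6422, +0.7665)
n_2 = (+0.1440, +0.9896)
n_3 = (-0.9196, +0.3929)
n_4 = (-0.6473, -0.7622)
n_5 = (+0.1111, -0.9938)
  (0,1): δ = 124.74°  ·
  (0,2): δ = 93.06°  ·
  (0,3): δ = 17.91°  ✓
  (0,4): δ = 54.88°  ·
  (0,5): δ = 101.60°  ·
  (1,2): δ = 148.32°  ·
  (1,3): δ = 73.17°  ·
  (1,4): δ = 0.38°  ✓
  (1,5): δ = 46.34°  ✓
  (2,3): δ = 104.85°  ·
  (2,4): δ = 32.06°  ✓
  (2,5): δ = 14.66°  ✓
  (3,4): δ = 107.21°  ·
  (3,5): δ = 60.49°  ·
  (4,5): δ = 133.28°  ·
antipodal pairs: 5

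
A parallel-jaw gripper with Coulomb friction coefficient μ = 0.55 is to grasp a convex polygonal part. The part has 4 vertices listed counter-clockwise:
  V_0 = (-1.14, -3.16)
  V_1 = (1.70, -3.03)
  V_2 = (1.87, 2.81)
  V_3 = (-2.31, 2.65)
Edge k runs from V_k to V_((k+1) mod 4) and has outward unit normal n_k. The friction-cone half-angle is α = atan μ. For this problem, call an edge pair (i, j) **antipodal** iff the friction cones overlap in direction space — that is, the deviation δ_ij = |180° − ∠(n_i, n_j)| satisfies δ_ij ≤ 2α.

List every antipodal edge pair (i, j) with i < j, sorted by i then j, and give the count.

α = atan 0.55 = 28.81°;  2α = 57.62°
n_0 = (+0.0457, -0.9990)
n_1 = (+0.9996, -0.0291)
n_2 = (-0.0382, +0.9993)
n_3 = (-0.9803, -0.1974)
  (0,1): δ = 94.29°  ·
  (0,2): δ = 0.43°  ✓
  (0,3): δ = 98.76°  ·
  (1,2): δ = 86.14°  ·
  (1,3): δ = 13.05°  ✓
  (2,3): δ = 80.81°  ·
antipodal pairs: 2

count = 2; pairs: (0,2), (1,3)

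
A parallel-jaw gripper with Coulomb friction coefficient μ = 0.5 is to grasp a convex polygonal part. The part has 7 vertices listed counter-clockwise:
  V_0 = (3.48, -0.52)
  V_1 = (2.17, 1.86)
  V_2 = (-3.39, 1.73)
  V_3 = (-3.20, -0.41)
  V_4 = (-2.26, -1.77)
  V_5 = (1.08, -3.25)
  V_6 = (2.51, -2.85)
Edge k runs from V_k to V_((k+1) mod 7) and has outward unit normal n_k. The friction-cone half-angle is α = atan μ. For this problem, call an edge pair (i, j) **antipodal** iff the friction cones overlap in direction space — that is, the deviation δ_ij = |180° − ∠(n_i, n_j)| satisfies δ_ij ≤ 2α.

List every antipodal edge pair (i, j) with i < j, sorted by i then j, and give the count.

α = atan 0.5 = 26.57°;  2α = 53.13°
n_0 = (+0.8761, +0.4822)
n_1 = (-0.0234, +0.9997)
n_2 = (-0.9961, -0.0884)
n_3 = (-0.8226, -0.5686)
n_4 = (-0.4051, -0.9143)
n_5 = (+0.2694, -0.9630)
n_6 = (+0.9232, -0.3843)
  (0,1): δ = 117.49°  ·
  (0,2): δ = 23.76°  ✓
  (0,3): δ = 5.82°  ✓
  (0,4): δ = 37.27°  ✓
  (0,5): δ = 76.80°  ·
  (0,6): δ = 128.57°  ·
  (1,2): δ = 86.27°  ·
  (1,3): δ = 56.69°  ·
  (1,4): δ = 25.24°  ✓
  (1,5): δ = 14.29°  ✓
  (1,6): δ = 66.06°  ·
  (2,3): δ = 150.42°  ·
  (2,4): δ = 118.97°  ·
  (2,5): δ = 79.45°  ·
  (2,6): δ = 27.68°  ✓
  (3,4): δ = 148.55°  ·
  (3,5): δ = 109.02°  ·
  (3,6): δ = 57.25°  ·
  (4,5): δ = 140.47°  ·
  (4,6): δ = 88.70°  ·
  (5,6): δ = 128.23°  ·
antipodal pairs: 6

count = 6; pairs: (0,2), (0,3), (0,4), (1,4), (1,5), (2,6)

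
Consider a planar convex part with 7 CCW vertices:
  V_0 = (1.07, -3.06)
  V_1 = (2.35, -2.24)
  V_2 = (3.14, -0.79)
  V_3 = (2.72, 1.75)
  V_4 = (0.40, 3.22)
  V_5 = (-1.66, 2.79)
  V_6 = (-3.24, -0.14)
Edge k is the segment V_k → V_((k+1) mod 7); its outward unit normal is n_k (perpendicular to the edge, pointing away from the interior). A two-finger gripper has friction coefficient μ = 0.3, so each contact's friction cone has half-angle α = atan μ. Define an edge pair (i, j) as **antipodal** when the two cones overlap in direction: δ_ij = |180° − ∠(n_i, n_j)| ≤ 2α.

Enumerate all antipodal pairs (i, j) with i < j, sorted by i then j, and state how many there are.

α = atan 0.3 = 16.70°;  2α = 33.40°
n_0 = (+0.5394, -0.8420)
n_1 = (+0.8781, -0.4784)
n_2 = (+0.9866, +0.1631)
n_3 = (+0.5352, +0.8447)
n_4 = (-0.2043, +0.9789)
n_5 = (-0.8802, +0.4746)
n_6 = (-0.5609, -0.8279)
  (0,1): δ = 151.23°  ·
  (0,2): δ = 113.26°  ·
  (0,3): δ = 65.00°  ·
  (0,4): δ = 20.85°  ✓
  (0,5): δ = 29.02°  ✓
  (0,6): δ = 113.24°  ·
  (1,2): δ = 142.03°  ·
  (1,3): δ = 93.78°  ·
  (1,4): δ = 49.63°  ·
  (1,5): δ = 0.25°  ✓
  (1,6): δ = 84.47°  ·
  (2,3): δ = 131.75°  ·
  (2,4): δ = 87.60°  ·
  (2,5): δ = 37.72°  ·
  (2,6): δ = 46.49°  ·
  (3,4): δ = 135.85°  ·
  (3,5): δ = 85.98°  ·
  (3,6): δ = 1.76°  ✓
  (4,5): δ = 130.13°  ·
  (4,6): δ = 45.91°  ·
  (5,6): δ = 95.78°  ·
antipodal pairs: 4

count = 4; pairs: (0,4), (0,5), (1,5), (3,6)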